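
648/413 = 648/413 = 1.57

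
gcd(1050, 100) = 50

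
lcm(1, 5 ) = 5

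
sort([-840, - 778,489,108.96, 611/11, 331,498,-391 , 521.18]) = [ - 840, - 778, - 391 , 611/11, 108.96,331,  489,498,521.18]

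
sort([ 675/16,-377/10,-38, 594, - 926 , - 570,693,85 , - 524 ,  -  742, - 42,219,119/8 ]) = [ - 926, - 742,-570 ,-524, -42,- 38, - 377/10, 119/8, 675/16,85,219, 594, 693]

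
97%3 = 1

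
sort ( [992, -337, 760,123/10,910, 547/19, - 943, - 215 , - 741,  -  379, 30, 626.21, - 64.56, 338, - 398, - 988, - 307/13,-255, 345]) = [ - 988, - 943, - 741, - 398, - 379,  -  337, - 255, - 215, -64.56, - 307/13, 123/10, 547/19,30 , 338,345,626.21, 760, 910,  992 ]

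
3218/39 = 82 + 20/39 = 82.51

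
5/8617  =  5/8617 = 0.00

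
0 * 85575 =0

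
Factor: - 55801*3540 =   -  2^2*3^1*5^1*41^1*59^1*1361^1=-197535540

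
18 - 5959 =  - 5941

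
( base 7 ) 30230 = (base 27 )A15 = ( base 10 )7322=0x1C9A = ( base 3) 101001012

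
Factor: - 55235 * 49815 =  - 2751531525 = - 3^5*5^2*41^1*11047^1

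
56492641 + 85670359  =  142163000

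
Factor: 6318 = 2^1*3^5* 13^1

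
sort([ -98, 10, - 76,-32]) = [-98, - 76, - 32,10 ] 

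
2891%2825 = 66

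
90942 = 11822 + 79120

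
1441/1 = 1441=1441.00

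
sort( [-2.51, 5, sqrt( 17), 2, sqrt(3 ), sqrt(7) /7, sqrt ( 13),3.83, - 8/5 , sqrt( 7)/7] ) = [-2.51, - 8/5 , sqrt (7)/7, sqrt( 7) /7 , sqrt ( 3 ), 2, sqrt ( 13), 3.83, sqrt(17),5]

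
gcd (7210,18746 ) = 1442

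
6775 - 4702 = 2073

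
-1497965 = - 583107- 914858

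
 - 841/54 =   -  16 + 23/54 = - 15.57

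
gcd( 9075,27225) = 9075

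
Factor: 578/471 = 2^1 * 3^( - 1)*17^2*157^( - 1) 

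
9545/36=9545/36= 265.14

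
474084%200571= 72942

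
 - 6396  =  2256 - 8652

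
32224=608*53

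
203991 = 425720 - 221729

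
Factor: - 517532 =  - 2^2* 109^1 * 1187^1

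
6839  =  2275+4564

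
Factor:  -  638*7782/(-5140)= 1241229/1285 = 3^1 * 5^(  -  1 )* 11^1*29^1*257^( -1 )*1297^1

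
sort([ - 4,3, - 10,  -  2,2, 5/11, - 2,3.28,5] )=[ - 10, - 4, - 2, - 2,5/11,2, 3,  3.28,5]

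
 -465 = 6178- 6643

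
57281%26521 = 4239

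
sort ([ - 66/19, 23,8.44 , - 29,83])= [ - 29, - 66/19,8.44  ,  23, 83 ]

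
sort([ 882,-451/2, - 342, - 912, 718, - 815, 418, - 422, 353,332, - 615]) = [ - 912 ,- 815, - 615, - 422, - 342,-451/2,332, 353,418,718, 882 ]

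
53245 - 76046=-22801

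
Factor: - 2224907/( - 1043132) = 2^( - 2)*71^( - 1)*3673^(-1 )*2224907^1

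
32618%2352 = 2042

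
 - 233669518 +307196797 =73527279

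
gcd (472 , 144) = 8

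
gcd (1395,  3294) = 9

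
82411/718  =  114  +  559/718 = 114.78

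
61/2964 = 61/2964 = 0.02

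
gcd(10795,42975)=5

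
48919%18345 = 12229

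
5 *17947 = 89735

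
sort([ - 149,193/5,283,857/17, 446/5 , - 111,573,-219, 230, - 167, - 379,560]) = [ - 379, - 219, - 167, - 149, - 111,193/5,857/17, 446/5,230, 283,560, 573]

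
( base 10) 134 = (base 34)3W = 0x86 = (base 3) 11222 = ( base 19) 71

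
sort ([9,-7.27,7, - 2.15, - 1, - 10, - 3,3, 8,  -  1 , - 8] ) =[ - 10, - 8, - 7.27,  -  3, - 2.15, - 1, - 1,3 , 7,  8, 9] 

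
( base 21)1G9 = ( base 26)146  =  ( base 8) 1422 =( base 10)786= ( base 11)655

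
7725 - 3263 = 4462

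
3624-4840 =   -  1216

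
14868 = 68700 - 53832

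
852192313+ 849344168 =1701536481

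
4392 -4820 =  -428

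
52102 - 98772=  - 46670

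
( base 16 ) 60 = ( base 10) 96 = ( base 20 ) 4g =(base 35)2q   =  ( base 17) 5b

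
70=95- 25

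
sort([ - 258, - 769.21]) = [-769.21,  -  258 ]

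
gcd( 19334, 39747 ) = 1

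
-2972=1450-4422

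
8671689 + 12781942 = 21453631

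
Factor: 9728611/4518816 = 2^(-5 ) * 3^(-1 )*103^( - 1)*457^(-1) *9728611^1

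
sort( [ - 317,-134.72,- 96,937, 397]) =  [ - 317,-134.72, - 96,397,937]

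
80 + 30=110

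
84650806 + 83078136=167728942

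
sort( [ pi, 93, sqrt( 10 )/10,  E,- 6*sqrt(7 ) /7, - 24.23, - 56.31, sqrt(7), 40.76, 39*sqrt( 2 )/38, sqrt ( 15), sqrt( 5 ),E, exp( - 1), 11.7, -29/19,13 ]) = [ - 56.31, - 24.23, - 6 * sqrt(7) /7, - 29/19,sqrt( 10 ) /10, exp( - 1 ),39*sqrt(2) /38,sqrt(5 ), sqrt (7),  E, E, pi, sqrt(15) , 11.7, 13, 40.76,93]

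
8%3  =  2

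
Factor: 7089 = 3^1*17^1*139^1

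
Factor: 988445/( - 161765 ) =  - 32353^ ( - 1)*197689^1 = - 197689/32353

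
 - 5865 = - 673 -5192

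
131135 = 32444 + 98691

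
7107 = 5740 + 1367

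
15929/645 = 15929/645 = 24.70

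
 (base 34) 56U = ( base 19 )GCA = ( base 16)177e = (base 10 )6014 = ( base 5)143024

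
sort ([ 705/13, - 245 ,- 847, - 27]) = [ - 847,  -  245, - 27,705/13]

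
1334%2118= 1334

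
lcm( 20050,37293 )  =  1864650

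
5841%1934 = 39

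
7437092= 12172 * 611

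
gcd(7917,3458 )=91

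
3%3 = 0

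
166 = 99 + 67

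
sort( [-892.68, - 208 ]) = [-892.68, - 208]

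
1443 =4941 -3498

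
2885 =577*5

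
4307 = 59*73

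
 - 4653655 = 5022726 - 9676381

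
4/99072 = 1/24768 = 0.00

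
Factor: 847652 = 2^2 * 13^1*16301^1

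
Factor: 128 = 2^7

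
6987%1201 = 982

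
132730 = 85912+46818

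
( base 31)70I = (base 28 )8GP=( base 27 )96M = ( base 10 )6745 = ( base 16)1A59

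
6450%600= 450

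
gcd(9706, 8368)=2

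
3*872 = 2616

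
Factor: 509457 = 3^1*13^1*13063^1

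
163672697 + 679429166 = 843101863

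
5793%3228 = 2565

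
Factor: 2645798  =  2^1 * 401^1 * 3299^1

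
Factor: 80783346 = 2^1*3^1 * 7^1*79^1*97^1*251^1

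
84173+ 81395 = 165568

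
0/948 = 0 = 0.00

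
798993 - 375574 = 423419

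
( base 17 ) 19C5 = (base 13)3691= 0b1111000101011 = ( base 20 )J63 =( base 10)7723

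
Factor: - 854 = -2^1 *7^1*61^1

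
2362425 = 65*36345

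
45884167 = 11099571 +34784596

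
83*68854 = 5714882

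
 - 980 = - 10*98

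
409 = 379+30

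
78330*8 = 626640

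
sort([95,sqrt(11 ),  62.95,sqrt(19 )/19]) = [ sqrt( 19)/19,  sqrt( 11),62.95,95]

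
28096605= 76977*365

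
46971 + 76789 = 123760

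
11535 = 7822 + 3713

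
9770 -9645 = 125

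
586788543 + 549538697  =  1136327240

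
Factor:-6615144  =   - 2^3 * 3^2* 79^1*1163^1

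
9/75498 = 3/25166 = 0.00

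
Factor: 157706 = 2^1*78853^1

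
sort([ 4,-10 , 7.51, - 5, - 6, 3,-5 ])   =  [ - 10,-6,-5,  -  5,  3,4 , 7.51] 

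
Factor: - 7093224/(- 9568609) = 2^3 * 3^3  *19^( - 1)*32839^1*503611^ (-1) 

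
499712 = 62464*8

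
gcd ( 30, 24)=6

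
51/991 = 51/991=0.05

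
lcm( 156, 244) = 9516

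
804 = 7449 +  - 6645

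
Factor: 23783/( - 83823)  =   - 3^( - 1 )*17^1*1399^1* 27941^( - 1 ) 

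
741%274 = 193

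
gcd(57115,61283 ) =1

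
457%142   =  31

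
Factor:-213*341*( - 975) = 3^2*5^2*11^1*13^1*31^1*71^1 =70817175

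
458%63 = 17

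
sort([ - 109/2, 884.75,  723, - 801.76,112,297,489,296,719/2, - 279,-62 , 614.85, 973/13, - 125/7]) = [  -  801.76, - 279, - 62, - 109/2,-125/7, 973/13,112,296,297,719/2,489,614.85,723,884.75]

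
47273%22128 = 3017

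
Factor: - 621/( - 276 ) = 2^ (- 2 )*3^2  =  9/4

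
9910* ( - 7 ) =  - 69370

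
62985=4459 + 58526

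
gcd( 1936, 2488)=8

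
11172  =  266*42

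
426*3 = 1278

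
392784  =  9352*42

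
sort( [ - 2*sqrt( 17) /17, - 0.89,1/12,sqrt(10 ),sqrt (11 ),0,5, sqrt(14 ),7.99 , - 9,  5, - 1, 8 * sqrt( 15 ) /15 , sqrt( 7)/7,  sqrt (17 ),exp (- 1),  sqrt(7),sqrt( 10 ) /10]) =[ - 9,-1, - 0.89,-2* sqrt( 17 ) /17, 0, 1/12, sqrt( 10 )/10,exp(- 1),sqrt ( 7)/7,8*sqrt ( 15) /15, sqrt ( 7),sqrt( 10 ), sqrt(11), sqrt( 14),  sqrt( 17),  5,5, 7.99]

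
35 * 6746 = 236110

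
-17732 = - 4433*4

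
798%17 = 16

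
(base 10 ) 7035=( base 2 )1101101111011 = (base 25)b6a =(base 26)aaf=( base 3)100122120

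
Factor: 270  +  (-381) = -3^1*37^1 =-111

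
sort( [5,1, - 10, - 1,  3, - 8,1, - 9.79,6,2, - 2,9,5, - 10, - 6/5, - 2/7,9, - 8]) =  [  -  10, - 10, - 9.79, - 8, - 8, - 2,  -  6/5, - 1, - 2/7,1,1, 2,3,5,5,6, 9, 9]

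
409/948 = 409/948 = 0.43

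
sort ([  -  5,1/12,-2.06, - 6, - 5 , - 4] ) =[ - 6,-5,-5, - 4 ,-2.06, 1/12] 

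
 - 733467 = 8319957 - 9053424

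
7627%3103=1421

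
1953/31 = 63 = 63.00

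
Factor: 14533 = 14533^1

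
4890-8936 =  - 4046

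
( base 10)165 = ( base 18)93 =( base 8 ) 245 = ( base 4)2211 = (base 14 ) bb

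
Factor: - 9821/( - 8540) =23/20 = 2^( - 2)*5^(-1)*23^1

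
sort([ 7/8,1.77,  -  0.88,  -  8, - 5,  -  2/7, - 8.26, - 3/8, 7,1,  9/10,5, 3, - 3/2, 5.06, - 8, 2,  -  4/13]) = [ - 8.26, - 8, - 8, -5,-3/2,  -  0.88, - 3/8, - 4/13, - 2/7, 7/8,9/10,1,1.77, 2,3,5,5.06, 7]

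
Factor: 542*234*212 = 26887536 = 2^4*3^2*13^1*53^1*  271^1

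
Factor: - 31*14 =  - 2^1*7^1*31^1 = - 434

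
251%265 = 251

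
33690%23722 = 9968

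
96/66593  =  96/66593 = 0.00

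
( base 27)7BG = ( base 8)12450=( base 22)b44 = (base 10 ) 5416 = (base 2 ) 1010100101000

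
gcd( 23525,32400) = 25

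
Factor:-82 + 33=-7^2=-49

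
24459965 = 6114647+18345318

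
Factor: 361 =19^2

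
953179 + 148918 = 1102097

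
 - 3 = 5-8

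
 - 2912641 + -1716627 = -4629268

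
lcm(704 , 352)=704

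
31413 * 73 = 2293149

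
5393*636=3429948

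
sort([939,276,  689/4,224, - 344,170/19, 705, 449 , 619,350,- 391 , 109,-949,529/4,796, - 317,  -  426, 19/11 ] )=[ - 949, - 426,  -  391,-344,-317,  19/11,170/19,109, 529/4, 689/4,224,  276,  350,449, 619 , 705,796, 939 ]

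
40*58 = 2320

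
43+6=49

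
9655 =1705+7950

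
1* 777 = 777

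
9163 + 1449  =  10612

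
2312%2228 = 84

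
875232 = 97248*9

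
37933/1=37933= 37933.00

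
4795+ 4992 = 9787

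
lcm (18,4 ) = 36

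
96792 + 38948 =135740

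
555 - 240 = 315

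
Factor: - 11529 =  - 3^3 * 7^1*61^1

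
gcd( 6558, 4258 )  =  2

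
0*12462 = 0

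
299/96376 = 299/96376 = 0.00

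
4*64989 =259956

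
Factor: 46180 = 2^2* 5^1*2309^1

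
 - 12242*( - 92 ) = 1126264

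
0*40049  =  0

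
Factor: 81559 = 81559^1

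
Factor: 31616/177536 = 13^1 * 73^( - 1)=13/73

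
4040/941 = 4+276/941 = 4.29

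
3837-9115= - 5278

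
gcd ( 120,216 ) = 24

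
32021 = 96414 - 64393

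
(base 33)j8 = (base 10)635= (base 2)1001111011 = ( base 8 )1173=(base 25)10a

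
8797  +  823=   9620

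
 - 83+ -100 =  - 183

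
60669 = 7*8667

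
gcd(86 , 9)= 1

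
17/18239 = 17/18239 = 0.00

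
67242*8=537936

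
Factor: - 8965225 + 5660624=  - 3304601 = - 3304601^1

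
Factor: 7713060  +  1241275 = 8954335 = 5^1*13^1*347^1*397^1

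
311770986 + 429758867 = 741529853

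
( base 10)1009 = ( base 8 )1761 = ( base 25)1F9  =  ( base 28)181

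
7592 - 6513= 1079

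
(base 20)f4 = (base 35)8o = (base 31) 9p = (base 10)304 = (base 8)460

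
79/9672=79/9672 = 0.01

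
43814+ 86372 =130186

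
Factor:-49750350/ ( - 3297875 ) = 2^1*3^1*5^( -1 )*7^ ( - 1)*13^1*31^1*823^1 * 3769^( - 1 ) = 1990014/131915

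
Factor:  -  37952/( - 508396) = 2^4 * 7^( - 1 )*67^( - 1 ) * 271^( - 1)*593^1 = 9488/127099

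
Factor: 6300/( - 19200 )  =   - 21/64 = - 2^( - 6)*3^1*7^1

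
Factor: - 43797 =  - 3^1*  13^1*1123^1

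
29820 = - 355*(  -  84) 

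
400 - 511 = - 111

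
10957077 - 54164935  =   - 43207858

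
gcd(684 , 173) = 1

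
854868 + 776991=1631859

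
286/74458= 143/37229= 0.00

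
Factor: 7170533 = 163^1*43991^1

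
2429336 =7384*329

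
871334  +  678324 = 1549658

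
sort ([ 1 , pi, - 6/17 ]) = [ - 6/17, 1,pi ]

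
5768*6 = 34608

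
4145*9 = 37305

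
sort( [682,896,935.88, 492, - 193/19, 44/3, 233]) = [ - 193/19, 44/3,233,492, 682,  896, 935.88]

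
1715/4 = 1715/4 = 428.75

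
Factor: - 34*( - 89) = 2^1*17^1*89^1=3026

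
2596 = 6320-3724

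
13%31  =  13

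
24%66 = 24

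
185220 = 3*61740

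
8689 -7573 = 1116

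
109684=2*54842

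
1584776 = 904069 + 680707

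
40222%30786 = 9436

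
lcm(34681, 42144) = 3329376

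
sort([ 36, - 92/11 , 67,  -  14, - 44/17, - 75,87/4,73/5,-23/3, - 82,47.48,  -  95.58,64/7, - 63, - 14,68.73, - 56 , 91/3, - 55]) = [ - 95.58, - 82, - 75, - 63,  -  56,-55, - 14,  -  14, - 92/11, - 23/3,- 44/17 , 64/7,73/5,87/4,91/3,  36,47.48,67,68.73 ] 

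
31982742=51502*621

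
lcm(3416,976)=6832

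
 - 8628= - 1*8628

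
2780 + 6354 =9134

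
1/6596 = 1/6596= 0.00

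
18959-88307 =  - 69348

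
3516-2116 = 1400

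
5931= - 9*(-659)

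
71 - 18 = 53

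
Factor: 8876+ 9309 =18185 = 5^1*3637^1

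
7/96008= 7/96008 = 0.00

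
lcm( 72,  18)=72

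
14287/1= 14287=14287.00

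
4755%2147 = 461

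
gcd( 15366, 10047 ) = 591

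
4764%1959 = 846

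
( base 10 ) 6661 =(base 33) 63s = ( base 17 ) 160e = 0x1a05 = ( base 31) 6sr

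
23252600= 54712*425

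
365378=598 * 611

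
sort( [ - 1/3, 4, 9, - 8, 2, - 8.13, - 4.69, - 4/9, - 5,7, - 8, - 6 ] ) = [ - 8.13, - 8, - 8, - 6,  -  5, - 4.69, - 4/9, - 1/3,2,4,7, 9]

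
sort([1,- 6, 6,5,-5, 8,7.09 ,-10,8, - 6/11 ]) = [ - 10,-6,-5,-6/11, 1,  5, 6, 7.09, 8, 8]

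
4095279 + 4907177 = 9002456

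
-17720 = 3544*( - 5 ) 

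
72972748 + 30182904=103155652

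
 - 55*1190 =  - 65450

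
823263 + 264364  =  1087627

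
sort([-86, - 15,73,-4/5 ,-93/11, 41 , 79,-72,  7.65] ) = [ - 86, - 72, - 15, -93/11,-4/5, 7.65,41, 73, 79]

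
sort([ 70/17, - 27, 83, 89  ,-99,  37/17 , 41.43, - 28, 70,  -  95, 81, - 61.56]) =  [ - 99, - 95, - 61.56, - 28, - 27, 37/17, 70/17,41.43,70,81, 83,89] 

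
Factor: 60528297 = 3^1*317^1*63647^1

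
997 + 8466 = 9463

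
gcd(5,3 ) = 1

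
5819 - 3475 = 2344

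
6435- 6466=-31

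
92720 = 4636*20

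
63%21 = 0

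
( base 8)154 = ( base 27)40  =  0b1101100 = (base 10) 108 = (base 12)90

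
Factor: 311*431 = 311^1*431^1 = 134041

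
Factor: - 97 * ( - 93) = 3^1*31^1*97^1 = 9021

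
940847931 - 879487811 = 61360120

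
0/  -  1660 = 0/1=   - 0.00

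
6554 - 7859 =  - 1305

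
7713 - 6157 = 1556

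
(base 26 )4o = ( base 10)128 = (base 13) 9b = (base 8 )200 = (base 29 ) 4c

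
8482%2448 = 1138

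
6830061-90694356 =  - 83864295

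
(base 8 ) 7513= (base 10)3915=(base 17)d95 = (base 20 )9FF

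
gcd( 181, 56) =1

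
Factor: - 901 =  - 17^1*53^1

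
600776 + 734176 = 1334952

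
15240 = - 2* ( - 7620)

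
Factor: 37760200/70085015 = 2^3 * 5^1*7^(-1)*11^( - 2)*13^ ( - 1)*19^(-1)*67^ ( - 1 )*188801^1 = 7552040/14017003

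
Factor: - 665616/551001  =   - 2^4*7^2*11^( - 1) * 59^( - 1) = -784/649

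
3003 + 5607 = 8610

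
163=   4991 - 4828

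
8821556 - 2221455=6600101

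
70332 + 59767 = 130099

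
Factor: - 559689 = - 3^1*13^1*113^1 * 127^1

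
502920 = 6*83820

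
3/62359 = 3/62359  =  0.00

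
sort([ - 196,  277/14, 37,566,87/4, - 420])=[ - 420, - 196,277/14,87/4,37, 566]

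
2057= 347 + 1710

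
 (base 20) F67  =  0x17EF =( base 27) 8AP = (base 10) 6127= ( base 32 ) 5vf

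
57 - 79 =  - 22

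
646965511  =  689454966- 42489455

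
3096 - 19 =3077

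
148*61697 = 9131156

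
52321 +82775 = 135096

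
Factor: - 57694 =  -  2^1*7^1 * 13^1*317^1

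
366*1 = 366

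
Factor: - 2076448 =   -  2^5*11^1*17^1*347^1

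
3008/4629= 3008/4629 = 0.65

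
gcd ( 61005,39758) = 1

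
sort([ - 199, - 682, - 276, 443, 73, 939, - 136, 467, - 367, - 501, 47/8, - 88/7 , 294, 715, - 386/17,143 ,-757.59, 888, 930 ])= [-757.59,-682,-501, - 367, - 276 , -199,  -  136, - 386/17,  -  88/7,47/8,  73,143, 294,443, 467, 715, 888, 930,  939 ] 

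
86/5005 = 86/5005 = 0.02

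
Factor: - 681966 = - 2^1*3^3*73^1*173^1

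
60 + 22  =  82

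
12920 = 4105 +8815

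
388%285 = 103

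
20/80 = 1/4 = 0.25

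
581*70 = 40670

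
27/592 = 27/592 = 0.05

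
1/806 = 1/806=   0.00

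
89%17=4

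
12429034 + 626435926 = 638864960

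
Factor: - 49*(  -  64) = 2^6*7^2=   3136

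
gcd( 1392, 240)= 48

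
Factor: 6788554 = 2^1*3394277^1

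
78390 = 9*8710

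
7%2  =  1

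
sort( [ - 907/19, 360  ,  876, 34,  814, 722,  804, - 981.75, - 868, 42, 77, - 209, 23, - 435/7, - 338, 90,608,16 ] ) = [-981.75, - 868, - 338, - 209, - 435/7, - 907/19,16,23, 34, 42, 77, 90, 360, 608,  722,804,814, 876 ] 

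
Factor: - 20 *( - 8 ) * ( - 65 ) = -10400   =  -  2^5*5^2*13^1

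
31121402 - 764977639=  - 733856237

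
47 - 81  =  -34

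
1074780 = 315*3412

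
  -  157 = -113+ -44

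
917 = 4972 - 4055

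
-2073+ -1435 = -3508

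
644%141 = 80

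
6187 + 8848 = 15035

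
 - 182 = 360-542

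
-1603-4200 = - 5803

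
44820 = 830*54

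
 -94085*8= - 752680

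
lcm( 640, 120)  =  1920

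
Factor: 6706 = 2^1 * 7^1*479^1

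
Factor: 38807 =151^1*257^1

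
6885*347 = 2389095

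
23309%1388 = 1101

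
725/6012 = 725/6012 = 0.12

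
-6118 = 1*( - 6118) 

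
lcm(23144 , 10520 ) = 115720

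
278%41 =32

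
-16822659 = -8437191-8385468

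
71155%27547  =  16061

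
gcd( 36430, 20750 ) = 10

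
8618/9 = 957 +5/9 = 957.56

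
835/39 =21 + 16/39 = 21.41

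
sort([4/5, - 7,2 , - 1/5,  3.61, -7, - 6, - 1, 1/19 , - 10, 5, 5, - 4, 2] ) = [ - 10, - 7,  -  7, - 6 , - 4, - 1, - 1/5 , 1/19,4/5,2,2, 3.61, 5, 5 ] 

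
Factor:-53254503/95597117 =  - 3^4*7^( -1 )*11^( - 1)*41^ ( - 1)*107^( - 1)*137^1*283^(-1)*4799^1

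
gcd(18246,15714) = 6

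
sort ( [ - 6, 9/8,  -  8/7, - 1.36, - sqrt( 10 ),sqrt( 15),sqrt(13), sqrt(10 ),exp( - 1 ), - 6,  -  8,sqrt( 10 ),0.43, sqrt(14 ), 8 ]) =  [ - 8, - 6, - 6,  -  sqrt( 10),-1.36, -8/7,  exp ( - 1 ), 0.43,9/8,sqrt( 10),sqrt(10),sqrt(13 ),sqrt(14 ) , sqrt( 15),  8]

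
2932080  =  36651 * 80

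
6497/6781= 6497/6781  =  0.96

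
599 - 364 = 235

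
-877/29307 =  - 1+28430/29307 = - 0.03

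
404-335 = 69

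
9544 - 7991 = 1553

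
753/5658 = 251/1886=0.13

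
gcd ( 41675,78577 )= 1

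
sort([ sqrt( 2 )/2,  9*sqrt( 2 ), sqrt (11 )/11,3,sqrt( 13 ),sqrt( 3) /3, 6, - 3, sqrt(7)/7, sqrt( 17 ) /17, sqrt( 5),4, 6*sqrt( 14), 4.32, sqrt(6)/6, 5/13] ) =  [ - 3,sqrt( 17)/17, sqrt( 11) /11,sqrt(7 )/7,  5/13, sqrt( 6) /6, sqrt( 3) /3,sqrt( 2)/2,sqrt( 5 ),3, sqrt( 13 ),4,4.32,6,9*sqrt( 2), 6*sqrt (14)] 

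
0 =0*492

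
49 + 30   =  79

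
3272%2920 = 352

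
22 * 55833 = 1228326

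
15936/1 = 15936= 15936.00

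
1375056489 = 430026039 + 945030450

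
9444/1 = 9444=9444.00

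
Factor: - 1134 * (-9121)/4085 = 2^1*3^4*5^(-1 ) * 7^2 * 19^ ( - 1) * 43^ ( - 1)*1303^1  =  10343214/4085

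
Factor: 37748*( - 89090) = - 3362969320 = - 2^3*5^1*59^1 * 151^1*9437^1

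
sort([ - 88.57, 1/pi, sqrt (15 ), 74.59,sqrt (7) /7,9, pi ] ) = [  -  88.57,  1/pi,  sqrt( 7 )/7 , pi, sqrt( 15 ),  9,74.59]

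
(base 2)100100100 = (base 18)g4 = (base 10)292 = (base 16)124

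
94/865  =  94/865 = 0.11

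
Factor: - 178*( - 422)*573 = 2^2*3^1*89^1 * 191^1*211^1 = 43041468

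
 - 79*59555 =- 4704845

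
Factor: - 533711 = - 533711^1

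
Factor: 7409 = 31^1*239^1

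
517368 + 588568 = 1105936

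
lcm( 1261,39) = 3783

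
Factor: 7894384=2^4*493399^1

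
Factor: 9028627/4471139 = 23^1*1481^( - 1)*3019^ ( - 1) * 392549^1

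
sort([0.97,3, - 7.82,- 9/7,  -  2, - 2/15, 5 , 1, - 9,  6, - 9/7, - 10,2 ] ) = [ -10,- 9, - 7.82, - 2, - 9/7, -9/7,- 2/15, 0.97,1, 2,3, 5,6 ]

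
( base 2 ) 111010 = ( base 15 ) 3d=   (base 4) 322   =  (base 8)72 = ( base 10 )58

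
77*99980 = 7698460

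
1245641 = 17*73273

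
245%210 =35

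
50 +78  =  128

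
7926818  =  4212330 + 3714488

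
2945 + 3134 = 6079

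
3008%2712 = 296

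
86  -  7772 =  - 7686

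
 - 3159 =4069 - 7228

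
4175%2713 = 1462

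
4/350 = 2/175   =  0.01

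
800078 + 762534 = 1562612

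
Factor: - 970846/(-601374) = 3^( - 1) * 73^( -1)*1373^( - 1) * 485423^1 =485423/300687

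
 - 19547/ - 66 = 296+1/6 = 296.17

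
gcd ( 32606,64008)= 14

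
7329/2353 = 3 + 270/2353 = 3.11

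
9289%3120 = 3049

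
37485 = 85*441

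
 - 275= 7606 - 7881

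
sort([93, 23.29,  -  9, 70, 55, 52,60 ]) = [ - 9,23.29, 52, 55, 60, 70,93]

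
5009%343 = 207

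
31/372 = 1/12 = 0.08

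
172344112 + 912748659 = 1085092771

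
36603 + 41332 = 77935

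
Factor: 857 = 857^1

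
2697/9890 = 2697/9890 = 0.27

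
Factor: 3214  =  2^1*1607^1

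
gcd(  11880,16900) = 20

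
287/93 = 3 + 8/93 = 3.09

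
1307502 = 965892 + 341610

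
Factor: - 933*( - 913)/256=2^(-8)*3^1 * 11^1*83^1*311^1 = 851829/256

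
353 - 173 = 180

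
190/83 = 2 + 24/83 = 2.29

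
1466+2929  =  4395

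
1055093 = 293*3601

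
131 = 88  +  43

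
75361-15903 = 59458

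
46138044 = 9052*5097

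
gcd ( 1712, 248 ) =8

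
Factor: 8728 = 2^3*1091^1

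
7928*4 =31712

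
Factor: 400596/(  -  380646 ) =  - 502/477 = - 2^1* 3^(- 2)*53^( - 1 )*251^1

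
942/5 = 188+2/5 = 188.40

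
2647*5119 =13549993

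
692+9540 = 10232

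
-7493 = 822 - 8315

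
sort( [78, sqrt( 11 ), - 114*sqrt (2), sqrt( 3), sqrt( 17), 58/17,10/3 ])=[ - 114  *  sqrt ( 2 ),sqrt(3)  ,  sqrt(11 ),10/3, 58/17,sqrt(17), 78]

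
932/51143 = 932/51143= 0.02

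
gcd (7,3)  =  1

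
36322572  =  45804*793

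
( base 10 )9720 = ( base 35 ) 7wp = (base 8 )22770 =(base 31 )a3h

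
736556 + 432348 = 1168904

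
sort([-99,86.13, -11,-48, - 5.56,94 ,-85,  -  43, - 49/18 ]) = [-99, - 85,-48,-43,-11, - 5.56,- 49/18, 86.13, 94]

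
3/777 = 1/259=0.00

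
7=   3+4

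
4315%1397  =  124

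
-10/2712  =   - 5/1356  =  - 0.00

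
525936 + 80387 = 606323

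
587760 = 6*97960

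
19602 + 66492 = 86094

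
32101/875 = 36  +  601/875=36.69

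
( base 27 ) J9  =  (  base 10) 522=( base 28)II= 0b1000001010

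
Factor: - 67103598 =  - 2^1* 3^1*1291^1*8663^1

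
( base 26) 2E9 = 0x6BD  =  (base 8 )3275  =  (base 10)1725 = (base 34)1gp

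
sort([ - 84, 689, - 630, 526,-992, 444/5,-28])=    [ - 992, - 630, - 84, - 28, 444/5, 526,689 ] 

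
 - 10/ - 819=10/819  =  0.01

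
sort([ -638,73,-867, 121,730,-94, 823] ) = [-867, - 638,  -  94,  73,121,730,823]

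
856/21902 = 428/10951 =0.04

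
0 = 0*24036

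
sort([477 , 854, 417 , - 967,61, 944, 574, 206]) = [ - 967,  61,206, 417,  477,574,854, 944 ] 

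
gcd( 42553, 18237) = 6079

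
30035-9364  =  20671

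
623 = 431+192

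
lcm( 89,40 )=3560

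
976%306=58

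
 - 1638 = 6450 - 8088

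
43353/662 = 43353/662 = 65.49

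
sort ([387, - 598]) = [ - 598,387] 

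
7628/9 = 7628/9 = 847.56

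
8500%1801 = 1296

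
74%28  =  18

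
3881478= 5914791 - 2033313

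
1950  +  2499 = 4449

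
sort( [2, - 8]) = [-8, 2] 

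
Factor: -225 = - 3^2*5^2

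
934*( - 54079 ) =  - 50509786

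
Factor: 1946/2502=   7/9 = 3^(-2)*7^1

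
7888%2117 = 1537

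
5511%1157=883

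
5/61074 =5/61074 =0.00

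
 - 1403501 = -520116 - 883385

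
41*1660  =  68060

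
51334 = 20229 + 31105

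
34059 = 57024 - 22965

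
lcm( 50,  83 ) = 4150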